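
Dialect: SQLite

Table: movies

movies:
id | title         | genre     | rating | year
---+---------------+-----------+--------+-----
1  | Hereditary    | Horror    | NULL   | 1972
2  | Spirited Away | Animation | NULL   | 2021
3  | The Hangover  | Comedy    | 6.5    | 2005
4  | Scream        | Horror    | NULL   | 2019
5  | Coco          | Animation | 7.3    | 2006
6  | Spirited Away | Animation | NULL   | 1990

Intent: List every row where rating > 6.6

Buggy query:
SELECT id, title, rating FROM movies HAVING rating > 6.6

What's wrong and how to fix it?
Bug: HAVING filters the output of aggregation, but this query has no GROUP BY and no aggregate functions, so SQLite rejects it (HAVING clause on a non-aggregate query); the condition here is per row

Fix: Use WHERE for row-level filtering

Corrected query:
SELECT id, title, rating FROM movies WHERE rating > 6.6

Result:
id | title | rating
---+-------+-------
5  | Coco  | 7.3   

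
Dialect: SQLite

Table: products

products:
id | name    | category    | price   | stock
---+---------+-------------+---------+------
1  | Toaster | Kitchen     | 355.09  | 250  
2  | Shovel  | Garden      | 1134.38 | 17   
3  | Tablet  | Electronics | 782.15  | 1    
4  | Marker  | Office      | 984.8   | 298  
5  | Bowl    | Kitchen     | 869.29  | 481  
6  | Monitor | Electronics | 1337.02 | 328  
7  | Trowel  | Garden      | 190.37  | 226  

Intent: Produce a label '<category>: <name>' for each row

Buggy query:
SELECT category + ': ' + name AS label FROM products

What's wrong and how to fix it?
Bug: '+' is numeric addition; on text columns SQLite converts them to 0 instead of concatenating

Fix: Use the || operator for string concatenation

Corrected query:
SELECT category || ': ' || name AS label FROM products

Result:
label               
--------------------
Kitchen: Toaster    
Garden: Shovel      
Electronics: Tablet 
Office: Marker      
Kitchen: Bowl       
Electronics: Monitor
Garden: Trowel      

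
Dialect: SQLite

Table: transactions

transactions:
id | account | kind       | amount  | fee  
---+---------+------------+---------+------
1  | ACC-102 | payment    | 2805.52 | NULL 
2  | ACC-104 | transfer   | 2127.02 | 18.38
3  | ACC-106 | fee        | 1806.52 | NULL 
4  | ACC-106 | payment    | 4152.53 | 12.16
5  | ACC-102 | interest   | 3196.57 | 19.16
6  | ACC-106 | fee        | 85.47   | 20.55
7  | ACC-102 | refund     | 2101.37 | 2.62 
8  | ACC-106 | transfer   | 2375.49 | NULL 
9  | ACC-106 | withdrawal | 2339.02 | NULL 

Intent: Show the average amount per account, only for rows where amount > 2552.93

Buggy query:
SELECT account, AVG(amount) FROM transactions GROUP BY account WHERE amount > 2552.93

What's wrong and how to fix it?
Bug: WHERE cannot follow GROUP BY

Fix: Move the WHERE clause before GROUP BY

Corrected query:
SELECT account, AVG(amount) FROM transactions WHERE amount > 2552.93 GROUP BY account

Result:
account | AVG(amount)
--------+------------
ACC-102 | 3001.045   
ACC-106 | 4152.53    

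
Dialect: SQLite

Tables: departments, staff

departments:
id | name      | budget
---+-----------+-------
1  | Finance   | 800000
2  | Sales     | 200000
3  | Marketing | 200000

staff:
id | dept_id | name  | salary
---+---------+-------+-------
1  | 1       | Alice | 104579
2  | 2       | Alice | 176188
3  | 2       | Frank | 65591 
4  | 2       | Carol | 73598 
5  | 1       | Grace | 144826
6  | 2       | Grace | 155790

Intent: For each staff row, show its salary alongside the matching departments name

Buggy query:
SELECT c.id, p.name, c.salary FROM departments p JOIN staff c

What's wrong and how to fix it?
Bug: Missing join condition: each staff row is matched to all departments rows instead of just its own

Fix: Specify the join condition linking the foreign key to the parent id

Corrected query:
SELECT c.id, p.name, c.salary FROM departments p JOIN staff c ON c.dept_id = p.id

Result:
id | name    | salary
---+---------+-------
1  | Finance | 104579
2  | Sales   | 176188
3  | Sales   | 65591 
4  | Sales   | 73598 
5  | Finance | 144826
6  | Sales   | 155790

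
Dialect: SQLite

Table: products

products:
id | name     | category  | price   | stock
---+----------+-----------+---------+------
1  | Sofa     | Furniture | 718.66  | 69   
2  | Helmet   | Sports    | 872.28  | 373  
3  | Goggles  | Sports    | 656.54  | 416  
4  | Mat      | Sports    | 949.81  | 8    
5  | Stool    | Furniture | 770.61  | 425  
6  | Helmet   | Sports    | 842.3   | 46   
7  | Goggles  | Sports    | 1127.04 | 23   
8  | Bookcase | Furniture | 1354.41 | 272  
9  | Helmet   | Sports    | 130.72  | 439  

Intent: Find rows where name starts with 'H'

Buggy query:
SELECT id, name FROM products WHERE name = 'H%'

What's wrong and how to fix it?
Bug: Wildcards only work with LIKE; '=' treats '%' as a literal character

Fix: Use LIKE for wildcard pattern matching

Corrected query:
SELECT id, name FROM products WHERE name LIKE 'H%'

Result:
id | name  
---+-------
2  | Helmet
6  | Helmet
9  | Helmet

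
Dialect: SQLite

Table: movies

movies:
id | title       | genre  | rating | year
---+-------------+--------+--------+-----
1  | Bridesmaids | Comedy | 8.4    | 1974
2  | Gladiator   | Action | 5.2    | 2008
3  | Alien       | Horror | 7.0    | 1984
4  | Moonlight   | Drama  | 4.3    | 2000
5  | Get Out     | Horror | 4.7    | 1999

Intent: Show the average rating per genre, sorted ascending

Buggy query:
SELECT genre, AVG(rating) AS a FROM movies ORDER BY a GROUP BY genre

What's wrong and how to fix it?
Bug: ORDER BY appears before GROUP BY; SQL clause order requires GROUP BY first

Fix: Reorder: SELECT … FROM … GROUP BY … ORDER BY …

Corrected query:
SELECT genre, AVG(rating) AS a FROM movies GROUP BY genre ORDER BY a

Result:
genre  | a   
-------+-----
Drama  | 4.3 
Action | 5.2 
Horror | 5.85
Comedy | 8.4 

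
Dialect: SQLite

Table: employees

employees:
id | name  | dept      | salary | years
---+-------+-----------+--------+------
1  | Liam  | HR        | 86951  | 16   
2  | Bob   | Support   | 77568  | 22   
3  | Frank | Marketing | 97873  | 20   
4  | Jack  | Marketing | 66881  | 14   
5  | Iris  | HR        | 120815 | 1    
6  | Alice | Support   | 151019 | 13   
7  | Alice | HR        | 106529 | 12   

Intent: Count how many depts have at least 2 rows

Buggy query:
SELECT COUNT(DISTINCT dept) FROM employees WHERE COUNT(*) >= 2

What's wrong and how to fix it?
Bug: WHERE filters individual rows, not groups, so a group-level COUNT is invalid there

Fix: Use a subquery that GROUPs and filters with HAVING, then count its rows

Corrected query:
SELECT COUNT(*) FROM (SELECT dept FROM employees GROUP BY dept HAVING COUNT(*) >= 2)

Result:
COUNT(*)
--------
3       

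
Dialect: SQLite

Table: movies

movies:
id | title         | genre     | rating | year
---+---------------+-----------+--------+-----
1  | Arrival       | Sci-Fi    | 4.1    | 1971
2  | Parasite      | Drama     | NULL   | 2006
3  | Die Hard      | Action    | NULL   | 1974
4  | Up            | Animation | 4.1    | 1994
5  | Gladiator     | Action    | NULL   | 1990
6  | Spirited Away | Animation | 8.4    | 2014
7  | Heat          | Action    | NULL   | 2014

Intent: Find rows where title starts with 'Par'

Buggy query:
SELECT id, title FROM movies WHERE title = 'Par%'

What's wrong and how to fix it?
Bug: '=' compares the literal string including the % character; pattern matching needs LIKE

Fix: Replace '=' with LIKE so 'Par%' is treated as a pattern

Corrected query:
SELECT id, title FROM movies WHERE title LIKE 'Par%'

Result:
id | title   
---+---------
2  | Parasite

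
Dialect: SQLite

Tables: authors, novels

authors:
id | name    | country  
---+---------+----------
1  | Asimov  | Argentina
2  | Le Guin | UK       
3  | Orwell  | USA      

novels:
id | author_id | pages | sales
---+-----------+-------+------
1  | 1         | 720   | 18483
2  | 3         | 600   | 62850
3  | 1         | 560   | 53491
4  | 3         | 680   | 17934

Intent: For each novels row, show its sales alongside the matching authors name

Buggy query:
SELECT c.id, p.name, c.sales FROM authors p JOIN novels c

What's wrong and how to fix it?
Bug: JOIN with no ON clause produces a cartesian product; every novels row pairs with every authors row

Fix: Specify the join condition linking the foreign key to the parent id

Corrected query:
SELECT c.id, p.name, c.sales FROM authors p JOIN novels c ON c.author_id = p.id

Result:
id | name   | sales
---+--------+------
1  | Asimov | 18483
2  | Orwell | 62850
3  | Asimov | 53491
4  | Orwell | 17934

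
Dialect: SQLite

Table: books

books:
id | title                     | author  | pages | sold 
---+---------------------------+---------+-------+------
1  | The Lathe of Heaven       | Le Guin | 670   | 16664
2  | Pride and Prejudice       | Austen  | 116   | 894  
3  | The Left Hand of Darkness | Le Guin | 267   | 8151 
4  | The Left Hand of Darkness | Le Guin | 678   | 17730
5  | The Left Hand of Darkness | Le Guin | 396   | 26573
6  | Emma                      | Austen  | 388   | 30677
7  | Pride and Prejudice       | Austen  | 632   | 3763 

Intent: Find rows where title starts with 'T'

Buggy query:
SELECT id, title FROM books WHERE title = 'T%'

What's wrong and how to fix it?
Bug: Wildcards only work with LIKE; '=' treats '%' as a literal character

Fix: Replace '=' with LIKE so 'T%' is treated as a pattern

Corrected query:
SELECT id, title FROM books WHERE title LIKE 'T%'

Result:
id | title                    
---+--------------------------
1  | The Lathe of Heaven      
3  | The Left Hand of Darkness
4  | The Left Hand of Darkness
5  | The Left Hand of Darkness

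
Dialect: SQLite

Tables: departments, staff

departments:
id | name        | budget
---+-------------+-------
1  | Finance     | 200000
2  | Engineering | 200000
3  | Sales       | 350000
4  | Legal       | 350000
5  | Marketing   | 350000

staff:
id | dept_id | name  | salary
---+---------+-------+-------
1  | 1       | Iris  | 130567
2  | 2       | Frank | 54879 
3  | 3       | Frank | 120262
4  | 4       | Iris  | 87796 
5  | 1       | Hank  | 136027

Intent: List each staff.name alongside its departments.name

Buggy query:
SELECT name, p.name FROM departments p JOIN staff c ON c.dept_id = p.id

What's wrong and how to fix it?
Bug: 'name' exists in both joined tables, so the database can't tell which one is meant

Fix: Prefix ambiguous columns with the table alias

Corrected query:
SELECT c.name, p.name FROM departments p JOIN staff c ON c.dept_id = p.id

Result:
name  | name       
------+------------
Iris  | Finance    
Frank | Engineering
Frank | Sales      
Iris  | Legal      
Hank  | Finance    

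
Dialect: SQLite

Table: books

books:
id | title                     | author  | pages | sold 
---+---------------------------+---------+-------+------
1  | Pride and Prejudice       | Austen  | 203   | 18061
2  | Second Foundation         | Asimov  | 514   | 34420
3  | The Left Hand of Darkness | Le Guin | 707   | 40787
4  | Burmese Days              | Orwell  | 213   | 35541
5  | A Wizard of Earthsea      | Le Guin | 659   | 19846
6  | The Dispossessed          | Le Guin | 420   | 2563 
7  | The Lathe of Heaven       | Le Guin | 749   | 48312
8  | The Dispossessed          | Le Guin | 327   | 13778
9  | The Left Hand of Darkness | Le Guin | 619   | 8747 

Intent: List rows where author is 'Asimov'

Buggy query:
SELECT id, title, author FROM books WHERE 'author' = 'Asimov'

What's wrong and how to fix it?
Bug: 'author' in single quotes is a string literal, not the column; the comparison is literal-vs-literal and never true

Fix: Reference the column as author without single quotes

Corrected query:
SELECT id, title, author FROM books WHERE author = 'Asimov'

Result:
id | title             | author
---+-------------------+-------
2  | Second Foundation | Asimov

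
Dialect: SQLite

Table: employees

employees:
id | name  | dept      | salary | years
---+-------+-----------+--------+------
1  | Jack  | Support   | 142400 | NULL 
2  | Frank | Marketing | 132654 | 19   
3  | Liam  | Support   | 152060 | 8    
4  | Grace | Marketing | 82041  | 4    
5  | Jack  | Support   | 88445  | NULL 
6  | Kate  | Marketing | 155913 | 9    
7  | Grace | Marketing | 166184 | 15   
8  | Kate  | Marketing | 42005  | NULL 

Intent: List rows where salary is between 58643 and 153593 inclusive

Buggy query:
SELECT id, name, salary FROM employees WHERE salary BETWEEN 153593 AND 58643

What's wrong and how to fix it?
Bug: The bounds are reversed; BETWEEN a AND b requires a <= b to match anything

Fix: Write BETWEEN 58643 AND 153593

Corrected query:
SELECT id, name, salary FROM employees WHERE salary BETWEEN 58643 AND 153593

Result:
id | name  | salary
---+-------+-------
1  | Jack  | 142400
2  | Frank | 132654
3  | Liam  | 152060
4  | Grace | 82041 
5  | Jack  | 88445 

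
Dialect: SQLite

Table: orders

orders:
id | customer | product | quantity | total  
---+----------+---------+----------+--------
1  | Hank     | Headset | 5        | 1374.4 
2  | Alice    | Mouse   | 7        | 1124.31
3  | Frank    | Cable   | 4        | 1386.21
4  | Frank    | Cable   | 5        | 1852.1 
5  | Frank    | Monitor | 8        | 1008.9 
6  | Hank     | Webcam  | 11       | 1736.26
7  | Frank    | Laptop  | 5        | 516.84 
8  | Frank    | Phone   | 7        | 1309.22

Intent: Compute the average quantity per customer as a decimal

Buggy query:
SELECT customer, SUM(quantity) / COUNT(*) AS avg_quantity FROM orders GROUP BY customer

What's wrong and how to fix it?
Bug: SUM(quantity) and COUNT(*) are both integers; the division truncates the fractional part

Fix: Cast one side to REAL so the division keeps the fractional part

Corrected query:
SELECT customer, SUM(quantity) * 1.0 / COUNT(*) AS avg_quantity FROM orders GROUP BY customer

Result:
customer | avg_quantity
---------+-------------
Alice    | 7           
Frank    | 5.8         
Hank     | 8           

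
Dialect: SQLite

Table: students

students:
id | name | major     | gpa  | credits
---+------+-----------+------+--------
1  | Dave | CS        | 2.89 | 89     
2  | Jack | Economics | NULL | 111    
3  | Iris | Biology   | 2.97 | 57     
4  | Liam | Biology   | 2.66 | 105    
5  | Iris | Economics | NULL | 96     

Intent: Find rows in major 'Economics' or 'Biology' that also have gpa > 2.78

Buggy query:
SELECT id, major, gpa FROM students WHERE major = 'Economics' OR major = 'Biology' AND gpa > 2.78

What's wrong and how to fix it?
Bug: AND binds tighter than OR, so this parses as major = 'Economics' OR (major = 'Biology' AND gpa > 2.78)

Fix: Group the OR with parentheses (or use IN), then AND the threshold

Corrected query:
SELECT id, major, gpa FROM students WHERE (major = 'Economics' OR major = 'Biology') AND gpa > 2.78

Result:
id | major   | gpa 
---+---------+-----
3  | Biology | 2.97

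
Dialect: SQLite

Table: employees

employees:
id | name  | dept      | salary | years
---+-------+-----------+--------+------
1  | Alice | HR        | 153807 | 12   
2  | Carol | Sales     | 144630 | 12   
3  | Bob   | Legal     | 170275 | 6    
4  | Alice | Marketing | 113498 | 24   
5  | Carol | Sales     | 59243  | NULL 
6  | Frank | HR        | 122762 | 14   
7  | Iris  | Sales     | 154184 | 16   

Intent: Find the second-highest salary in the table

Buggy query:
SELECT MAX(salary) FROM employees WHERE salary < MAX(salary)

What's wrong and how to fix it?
Bug: The inner MAX is an aggregate inside WHERE, which is not allowed

Fix: Put the inner MAX in a scalar subquery

Corrected query:
SELECT MAX(salary) FROM employees WHERE salary < (SELECT MAX(salary) FROM employees)

Result:
MAX(salary)
-----------
154184     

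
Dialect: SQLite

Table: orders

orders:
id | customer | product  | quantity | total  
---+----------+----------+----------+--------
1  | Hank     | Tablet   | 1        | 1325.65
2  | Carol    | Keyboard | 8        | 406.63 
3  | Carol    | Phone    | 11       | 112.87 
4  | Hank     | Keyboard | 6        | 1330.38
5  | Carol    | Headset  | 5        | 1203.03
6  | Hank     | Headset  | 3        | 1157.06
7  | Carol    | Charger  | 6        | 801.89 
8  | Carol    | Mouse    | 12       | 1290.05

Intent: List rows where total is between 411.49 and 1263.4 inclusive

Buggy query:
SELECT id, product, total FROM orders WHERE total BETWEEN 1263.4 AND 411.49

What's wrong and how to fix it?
Bug: BETWEEN expects the lower bound first; with 1263.4 AND 411.49 the range is empty

Fix: Swap the bounds so the smaller value comes first

Corrected query:
SELECT id, product, total FROM orders WHERE total BETWEEN 411.49 AND 1263.4

Result:
id | product | total  
---+---------+--------
5  | Headset | 1203.03
6  | Headset | 1157.06
7  | Charger | 801.89 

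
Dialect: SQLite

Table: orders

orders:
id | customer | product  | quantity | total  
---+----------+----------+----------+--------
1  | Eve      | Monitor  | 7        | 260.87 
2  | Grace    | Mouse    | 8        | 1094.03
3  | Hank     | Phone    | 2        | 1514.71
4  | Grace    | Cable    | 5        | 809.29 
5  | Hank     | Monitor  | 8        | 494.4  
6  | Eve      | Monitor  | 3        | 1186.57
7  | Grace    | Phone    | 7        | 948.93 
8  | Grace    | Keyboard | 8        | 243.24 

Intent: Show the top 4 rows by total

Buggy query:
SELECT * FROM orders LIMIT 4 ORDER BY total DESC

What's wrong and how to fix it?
Bug: ORDER BY cannot follow LIMIT; LIMIT is the final clause

Fix: Sort with ORDER BY, then apply LIMIT

Corrected query:
SELECT * FROM orders ORDER BY total DESC LIMIT 4

Result:
id | customer | product | quantity | total  
---+----------+---------+----------+--------
3  | Hank     | Phone   | 2        | 1514.71
6  | Eve      | Monitor | 3        | 1186.57
2  | Grace    | Mouse   | 8        | 1094.03
7  | Grace    | Phone   | 7        | 948.93 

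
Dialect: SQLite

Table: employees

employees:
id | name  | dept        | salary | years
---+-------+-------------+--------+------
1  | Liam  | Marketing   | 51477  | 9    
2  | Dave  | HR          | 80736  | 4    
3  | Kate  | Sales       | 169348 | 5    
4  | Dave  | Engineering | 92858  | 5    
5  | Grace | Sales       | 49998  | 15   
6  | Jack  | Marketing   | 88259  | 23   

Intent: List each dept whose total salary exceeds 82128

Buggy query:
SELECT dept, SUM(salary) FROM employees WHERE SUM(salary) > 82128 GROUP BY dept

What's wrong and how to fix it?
Bug: WHERE runs before GROUP BY, so aggregates aren't available there

Fix: Use HAVING (which filters groups after aggregation) instead of WHERE

Corrected query:
SELECT dept, SUM(salary) FROM employees GROUP BY dept HAVING SUM(salary) > 82128

Result:
dept        | SUM(salary)
------------+------------
Engineering | 92858      
Marketing   | 139736     
Sales       | 219346     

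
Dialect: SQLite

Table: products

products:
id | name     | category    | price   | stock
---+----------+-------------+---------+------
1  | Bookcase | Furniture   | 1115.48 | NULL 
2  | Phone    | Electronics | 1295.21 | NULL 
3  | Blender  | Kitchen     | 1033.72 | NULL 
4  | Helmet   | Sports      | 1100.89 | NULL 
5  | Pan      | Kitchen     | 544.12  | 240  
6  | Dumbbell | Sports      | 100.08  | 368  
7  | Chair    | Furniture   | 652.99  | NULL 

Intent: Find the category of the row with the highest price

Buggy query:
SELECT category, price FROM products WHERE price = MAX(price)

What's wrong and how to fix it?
Bug: MAX(price) is an aggregate and cannot be used directly in WHERE

Fix: Use a subquery: WHERE price = (SELECT MAX(price) FROM products)

Corrected query:
SELECT category, price FROM products WHERE price = (SELECT MAX(price) FROM products)

Result:
category    | price  
------------+--------
Electronics | 1295.21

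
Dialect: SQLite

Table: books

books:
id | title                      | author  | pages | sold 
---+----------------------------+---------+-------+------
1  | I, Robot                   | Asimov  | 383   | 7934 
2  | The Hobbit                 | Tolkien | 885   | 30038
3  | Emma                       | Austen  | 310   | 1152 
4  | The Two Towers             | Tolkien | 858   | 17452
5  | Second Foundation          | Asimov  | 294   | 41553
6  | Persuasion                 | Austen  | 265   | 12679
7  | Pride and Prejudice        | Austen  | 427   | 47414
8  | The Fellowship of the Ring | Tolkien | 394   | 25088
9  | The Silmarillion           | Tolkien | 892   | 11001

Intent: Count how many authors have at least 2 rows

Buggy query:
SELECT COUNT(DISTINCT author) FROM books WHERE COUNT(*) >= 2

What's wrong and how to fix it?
Bug: COUNT(*) cannot appear in WHERE; the per-group count doesn't exist yet

Fix: Group first with HAVING COUNT(*) >= 2, then COUNT the resulting groups

Corrected query:
SELECT COUNT(*) FROM (SELECT author FROM books GROUP BY author HAVING COUNT(*) >= 2)

Result:
COUNT(*)
--------
3       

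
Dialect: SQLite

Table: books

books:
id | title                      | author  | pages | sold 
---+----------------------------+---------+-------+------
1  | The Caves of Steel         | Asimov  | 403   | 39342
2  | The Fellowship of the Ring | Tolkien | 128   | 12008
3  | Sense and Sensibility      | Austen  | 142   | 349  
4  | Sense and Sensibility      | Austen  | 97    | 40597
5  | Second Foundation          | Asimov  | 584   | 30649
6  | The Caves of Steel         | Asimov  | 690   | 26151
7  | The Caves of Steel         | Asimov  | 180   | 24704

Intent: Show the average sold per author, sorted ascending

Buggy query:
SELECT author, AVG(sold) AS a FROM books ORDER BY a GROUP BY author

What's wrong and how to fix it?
Bug: GROUP BY must precede ORDER BY

Fix: Move ORDER BY to the end, after GROUP BY

Corrected query:
SELECT author, AVG(sold) AS a FROM books GROUP BY author ORDER BY a

Result:
author  | a      
--------+--------
Tolkien | 12008  
Austen  | 20473  
Asimov  | 30211.5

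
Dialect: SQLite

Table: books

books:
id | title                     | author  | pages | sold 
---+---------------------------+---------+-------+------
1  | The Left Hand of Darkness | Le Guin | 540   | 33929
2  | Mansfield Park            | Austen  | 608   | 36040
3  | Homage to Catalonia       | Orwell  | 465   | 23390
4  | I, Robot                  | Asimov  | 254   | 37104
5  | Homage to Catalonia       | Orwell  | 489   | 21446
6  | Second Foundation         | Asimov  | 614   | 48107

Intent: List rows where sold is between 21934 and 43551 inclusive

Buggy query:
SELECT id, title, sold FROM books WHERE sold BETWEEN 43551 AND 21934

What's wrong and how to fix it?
Bug: The bounds are reversed; BETWEEN a AND b requires a <= b to match anything

Fix: Swap the bounds so the smaller value comes first

Corrected query:
SELECT id, title, sold FROM books WHERE sold BETWEEN 21934 AND 43551

Result:
id | title                     | sold 
---+---------------------------+------
1  | The Left Hand of Darkness | 33929
2  | Mansfield Park            | 36040
3  | Homage to Catalonia       | 23390
4  | I, Robot                  | 37104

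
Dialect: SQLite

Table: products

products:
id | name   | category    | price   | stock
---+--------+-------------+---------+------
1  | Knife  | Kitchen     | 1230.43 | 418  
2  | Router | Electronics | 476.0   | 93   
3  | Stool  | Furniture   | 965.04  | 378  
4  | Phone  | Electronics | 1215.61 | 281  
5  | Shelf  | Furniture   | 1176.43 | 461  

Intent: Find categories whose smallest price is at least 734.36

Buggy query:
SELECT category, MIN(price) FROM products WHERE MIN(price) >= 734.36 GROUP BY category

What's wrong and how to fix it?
Bug: Aggregates like MIN are computed per group after WHERE runs

Fix: Use HAVING for the per-group MIN condition

Corrected query:
SELECT category, MIN(price) FROM products GROUP BY category HAVING MIN(price) >= 734.36

Result:
category  | MIN(price)
----------+-----------
Furniture | 965.04    
Kitchen   | 1230.43   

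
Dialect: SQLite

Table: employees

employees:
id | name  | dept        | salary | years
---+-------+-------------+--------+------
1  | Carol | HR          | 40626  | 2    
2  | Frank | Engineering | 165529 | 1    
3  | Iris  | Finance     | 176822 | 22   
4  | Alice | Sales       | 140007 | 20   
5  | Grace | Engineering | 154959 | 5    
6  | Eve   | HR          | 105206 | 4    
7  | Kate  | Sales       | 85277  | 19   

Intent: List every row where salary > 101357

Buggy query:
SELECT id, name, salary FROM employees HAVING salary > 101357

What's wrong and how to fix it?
Bug: This is a non-aggregate query (no GROUP BY, no aggregates), so in SQLite the HAVING clause is invalid here; a row-level condition belongs in WHERE

Fix: Replace HAVING with WHERE since the condition applies to individual rows

Corrected query:
SELECT id, name, salary FROM employees WHERE salary > 101357

Result:
id | name  | salary
---+-------+-------
2  | Frank | 165529
3  | Iris  | 176822
4  | Alice | 140007
5  | Grace | 154959
6  | Eve   | 105206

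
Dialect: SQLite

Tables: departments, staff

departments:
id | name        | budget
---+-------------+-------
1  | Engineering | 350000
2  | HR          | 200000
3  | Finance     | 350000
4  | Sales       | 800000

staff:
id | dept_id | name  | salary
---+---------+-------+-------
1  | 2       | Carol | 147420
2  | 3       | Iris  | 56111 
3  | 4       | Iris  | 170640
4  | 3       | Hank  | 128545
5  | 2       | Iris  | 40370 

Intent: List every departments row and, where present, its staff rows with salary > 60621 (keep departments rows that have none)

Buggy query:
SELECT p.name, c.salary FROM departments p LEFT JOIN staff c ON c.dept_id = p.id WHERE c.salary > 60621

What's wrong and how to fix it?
Bug: A WHERE condition on the right-hand table after LEFT JOIN drops unmatched parents

Fix: Move the right-table condition into the ON clause so unmatched parents are kept

Corrected query:
SELECT p.name, c.salary FROM departments p LEFT JOIN staff c ON c.dept_id = p.id AND c.salary > 60621

Result:
name        | salary
------------+-------
Engineering | NULL  
HR          | 147420
Finance     | 128545
Sales       | 170640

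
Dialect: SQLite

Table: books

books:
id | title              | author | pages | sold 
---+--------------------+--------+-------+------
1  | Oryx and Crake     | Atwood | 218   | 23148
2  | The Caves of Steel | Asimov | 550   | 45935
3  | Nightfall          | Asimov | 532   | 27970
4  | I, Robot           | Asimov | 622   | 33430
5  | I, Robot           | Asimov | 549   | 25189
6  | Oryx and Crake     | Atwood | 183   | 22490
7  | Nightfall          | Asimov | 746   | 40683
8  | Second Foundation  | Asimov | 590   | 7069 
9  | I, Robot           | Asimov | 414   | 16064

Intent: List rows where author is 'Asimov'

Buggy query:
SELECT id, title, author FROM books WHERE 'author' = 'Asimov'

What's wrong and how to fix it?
Bug: Single quotes denote string literals in SQL; the column name is being compared as a constant string

Fix: Remove the quotes around the column name (or use double quotes for an identifier)

Corrected query:
SELECT id, title, author FROM books WHERE author = 'Asimov'

Result:
id | title              | author
---+--------------------+-------
2  | The Caves of Steel | Asimov
3  | Nightfall          | Asimov
4  | I, Robot           | Asimov
5  | I, Robot           | Asimov
7  | Nightfall          | Asimov
8  | Second Foundation  | Asimov
9  | I, Robot           | Asimov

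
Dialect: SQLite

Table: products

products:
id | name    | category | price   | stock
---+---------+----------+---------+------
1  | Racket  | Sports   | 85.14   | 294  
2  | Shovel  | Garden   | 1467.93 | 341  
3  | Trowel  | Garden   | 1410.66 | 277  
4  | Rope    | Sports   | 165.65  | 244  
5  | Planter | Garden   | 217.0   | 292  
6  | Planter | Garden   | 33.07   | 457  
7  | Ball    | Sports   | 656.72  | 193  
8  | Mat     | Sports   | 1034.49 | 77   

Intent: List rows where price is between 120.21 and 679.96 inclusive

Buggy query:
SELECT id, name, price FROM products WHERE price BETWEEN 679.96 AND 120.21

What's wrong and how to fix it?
Bug: BETWEEN expects the lower bound first; with 679.96 AND 120.21 the range is empty

Fix: Swap the bounds so the smaller value comes first

Corrected query:
SELECT id, name, price FROM products WHERE price BETWEEN 120.21 AND 679.96

Result:
id | name    | price 
---+---------+-------
4  | Rope    | 165.65
5  | Planter | 217   
7  | Ball    | 656.72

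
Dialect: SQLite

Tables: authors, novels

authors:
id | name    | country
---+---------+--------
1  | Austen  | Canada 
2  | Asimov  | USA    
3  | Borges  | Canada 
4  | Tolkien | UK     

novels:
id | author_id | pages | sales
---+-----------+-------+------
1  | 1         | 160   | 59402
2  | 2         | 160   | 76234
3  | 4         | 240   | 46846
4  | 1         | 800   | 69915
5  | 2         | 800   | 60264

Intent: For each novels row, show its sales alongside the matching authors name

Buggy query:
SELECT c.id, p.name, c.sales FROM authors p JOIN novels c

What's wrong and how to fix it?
Bug: JOIN with no ON clause produces a cartesian product; every novels row pairs with every authors row

Fix: Specify the join condition linking the foreign key to the parent id

Corrected query:
SELECT c.id, p.name, c.sales FROM authors p JOIN novels c ON c.author_id = p.id

Result:
id | name    | sales
---+---------+------
1  | Austen  | 59402
2  | Asimov  | 76234
3  | Tolkien | 46846
4  | Austen  | 69915
5  | Asimov  | 60264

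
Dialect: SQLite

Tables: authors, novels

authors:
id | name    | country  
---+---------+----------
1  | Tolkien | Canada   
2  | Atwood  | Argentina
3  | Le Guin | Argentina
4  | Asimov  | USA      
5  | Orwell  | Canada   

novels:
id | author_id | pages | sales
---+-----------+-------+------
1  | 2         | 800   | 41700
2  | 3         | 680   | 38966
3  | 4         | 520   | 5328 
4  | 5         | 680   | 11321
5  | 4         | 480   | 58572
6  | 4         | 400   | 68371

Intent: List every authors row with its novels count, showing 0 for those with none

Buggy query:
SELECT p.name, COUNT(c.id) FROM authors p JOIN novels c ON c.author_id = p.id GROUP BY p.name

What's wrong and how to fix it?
Bug: INNER JOIN drops authors rows that have no matching novels rows

Fix: Use LEFT JOIN so parents without children still appear (COUNT(c.id) gives 0)

Corrected query:
SELECT p.name, COUNT(c.id) FROM authors p LEFT JOIN novels c ON c.author_id = p.id GROUP BY p.name

Result:
name    | COUNT(c.id)
--------+------------
Asimov  | 3          
Atwood  | 1          
Le Guin | 1          
Orwell  | 1          
Tolkien | 0          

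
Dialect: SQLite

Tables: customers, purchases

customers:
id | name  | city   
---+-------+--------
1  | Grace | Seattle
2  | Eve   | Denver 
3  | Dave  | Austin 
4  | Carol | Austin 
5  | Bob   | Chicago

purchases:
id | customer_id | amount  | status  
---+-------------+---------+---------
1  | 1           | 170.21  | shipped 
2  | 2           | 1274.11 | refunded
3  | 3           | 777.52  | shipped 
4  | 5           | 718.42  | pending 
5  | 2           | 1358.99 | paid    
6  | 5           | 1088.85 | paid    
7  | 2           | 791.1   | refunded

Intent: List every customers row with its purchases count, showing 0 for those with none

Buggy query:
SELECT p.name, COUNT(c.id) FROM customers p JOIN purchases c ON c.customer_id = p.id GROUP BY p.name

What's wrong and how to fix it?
Bug: An inner join excludes parents with zero children

Fix: Switch to LEFT JOIN to retain unmatched parent rows

Corrected query:
SELECT p.name, COUNT(c.id) FROM customers p LEFT JOIN purchases c ON c.customer_id = p.id GROUP BY p.name

Result:
name  | COUNT(c.id)
------+------------
Bob   | 2          
Carol | 0          
Dave  | 1          
Eve   | 3          
Grace | 1          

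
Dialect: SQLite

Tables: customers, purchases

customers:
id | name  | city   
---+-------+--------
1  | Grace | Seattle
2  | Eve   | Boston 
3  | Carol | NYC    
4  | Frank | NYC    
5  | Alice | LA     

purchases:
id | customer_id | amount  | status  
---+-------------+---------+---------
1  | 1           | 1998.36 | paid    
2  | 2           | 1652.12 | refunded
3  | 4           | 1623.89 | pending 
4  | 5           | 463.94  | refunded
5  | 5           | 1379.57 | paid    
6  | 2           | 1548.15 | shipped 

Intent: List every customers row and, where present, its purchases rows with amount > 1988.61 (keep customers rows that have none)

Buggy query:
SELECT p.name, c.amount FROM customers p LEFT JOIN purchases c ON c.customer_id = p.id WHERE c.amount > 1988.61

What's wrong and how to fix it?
Bug: Filtering c.amount in WHERE discards the NULL rows produced by LEFT JOIN, turning it into an inner join

Fix: Put 'c.amount > 1988.61' in the JOIN's ON clause instead of WHERE

Corrected query:
SELECT p.name, c.amount FROM customers p LEFT JOIN purchases c ON c.customer_id = p.id AND c.amount > 1988.61

Result:
name  | amount 
------+--------
Grace | 1998.36
Eve   | NULL   
Carol | NULL   
Frank | NULL   
Alice | NULL   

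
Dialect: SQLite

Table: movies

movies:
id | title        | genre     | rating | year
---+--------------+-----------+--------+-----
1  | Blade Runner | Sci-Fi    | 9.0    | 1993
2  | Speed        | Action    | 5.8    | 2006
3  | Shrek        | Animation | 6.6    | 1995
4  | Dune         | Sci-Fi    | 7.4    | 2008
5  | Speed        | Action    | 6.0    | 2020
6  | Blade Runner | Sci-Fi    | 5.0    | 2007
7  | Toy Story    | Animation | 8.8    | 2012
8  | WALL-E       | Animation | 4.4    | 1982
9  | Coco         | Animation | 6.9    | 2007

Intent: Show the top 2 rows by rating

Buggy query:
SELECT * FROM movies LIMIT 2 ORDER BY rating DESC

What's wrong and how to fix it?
Bug: LIMIT must come after ORDER BY

Fix: Sort with ORDER BY, then apply LIMIT

Corrected query:
SELECT * FROM movies ORDER BY rating DESC LIMIT 2

Result:
id | title        | genre     | rating | year
---+--------------+-----------+--------+-----
1  | Blade Runner | Sci-Fi    | 9      | 1993
7  | Toy Story    | Animation | 8.8    | 2012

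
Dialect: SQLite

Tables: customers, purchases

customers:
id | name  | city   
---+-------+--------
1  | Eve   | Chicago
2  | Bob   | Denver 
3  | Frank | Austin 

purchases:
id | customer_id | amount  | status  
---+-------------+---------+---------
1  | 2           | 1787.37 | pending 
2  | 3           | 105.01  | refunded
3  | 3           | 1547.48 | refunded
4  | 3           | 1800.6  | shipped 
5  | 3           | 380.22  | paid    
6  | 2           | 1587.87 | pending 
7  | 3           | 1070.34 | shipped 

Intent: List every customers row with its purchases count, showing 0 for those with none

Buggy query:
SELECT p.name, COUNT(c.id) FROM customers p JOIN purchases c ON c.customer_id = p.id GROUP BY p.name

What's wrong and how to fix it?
Bug: An inner join excludes parents with zero children

Fix: Use LEFT JOIN so parents without children still appear (COUNT(c.id) gives 0)

Corrected query:
SELECT p.name, COUNT(c.id) FROM customers p LEFT JOIN purchases c ON c.customer_id = p.id GROUP BY p.name

Result:
name  | COUNT(c.id)
------+------------
Bob   | 2          
Eve   | 0          
Frank | 5          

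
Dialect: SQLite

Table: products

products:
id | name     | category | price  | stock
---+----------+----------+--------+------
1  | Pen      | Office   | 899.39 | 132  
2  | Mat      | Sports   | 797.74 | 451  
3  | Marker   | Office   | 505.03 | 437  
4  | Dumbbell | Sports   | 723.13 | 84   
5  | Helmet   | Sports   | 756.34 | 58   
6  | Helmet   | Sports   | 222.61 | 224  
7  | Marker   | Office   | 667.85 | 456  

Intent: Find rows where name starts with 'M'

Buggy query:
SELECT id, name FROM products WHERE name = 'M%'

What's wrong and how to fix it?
Bug: Wildcards only work with LIKE; '=' treats '%' as a literal character

Fix: Replace '=' with LIKE so 'M%' is treated as a pattern

Corrected query:
SELECT id, name FROM products WHERE name LIKE 'M%'

Result:
id | name  
---+-------
2  | Mat   
3  | Marker
7  | Marker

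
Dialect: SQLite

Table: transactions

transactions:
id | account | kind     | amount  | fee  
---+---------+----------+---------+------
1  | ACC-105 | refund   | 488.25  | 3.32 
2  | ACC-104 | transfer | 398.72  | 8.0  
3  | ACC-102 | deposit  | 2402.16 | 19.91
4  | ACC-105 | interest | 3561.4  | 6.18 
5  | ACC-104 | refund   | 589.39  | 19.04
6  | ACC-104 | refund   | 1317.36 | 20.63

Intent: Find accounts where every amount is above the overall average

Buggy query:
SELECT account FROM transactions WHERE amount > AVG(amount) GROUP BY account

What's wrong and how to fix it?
Bug: WHERE evaluates per row before aggregation, so AVG() is unavailable

Fix: Compute the overall average in a scalar subquery and compare each group's MIN against it in HAVING

Corrected query:
SELECT account FROM transactions GROUP BY account HAVING MIN(amount) > (SELECT AVG(amount) FROM transactions)

Result:
account
-------
ACC-102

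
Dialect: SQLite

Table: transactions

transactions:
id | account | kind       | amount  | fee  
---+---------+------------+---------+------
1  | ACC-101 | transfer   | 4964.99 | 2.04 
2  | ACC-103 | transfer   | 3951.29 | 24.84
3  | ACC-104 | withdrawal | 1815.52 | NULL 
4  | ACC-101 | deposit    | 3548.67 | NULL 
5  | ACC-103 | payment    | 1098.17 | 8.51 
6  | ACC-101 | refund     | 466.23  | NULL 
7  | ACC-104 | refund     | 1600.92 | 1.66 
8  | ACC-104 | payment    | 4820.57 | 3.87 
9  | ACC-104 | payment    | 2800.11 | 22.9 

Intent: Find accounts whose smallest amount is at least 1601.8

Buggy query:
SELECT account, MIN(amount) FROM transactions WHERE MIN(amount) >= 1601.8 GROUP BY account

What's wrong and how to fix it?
Bug: Aggregates like MIN are computed per group after WHERE runs

Fix: Replace WHERE with HAVING after the GROUP BY

Corrected query:
SELECT account, MIN(amount) FROM transactions GROUP BY account HAVING MIN(amount) >= 1601.8

Result:
(no rows)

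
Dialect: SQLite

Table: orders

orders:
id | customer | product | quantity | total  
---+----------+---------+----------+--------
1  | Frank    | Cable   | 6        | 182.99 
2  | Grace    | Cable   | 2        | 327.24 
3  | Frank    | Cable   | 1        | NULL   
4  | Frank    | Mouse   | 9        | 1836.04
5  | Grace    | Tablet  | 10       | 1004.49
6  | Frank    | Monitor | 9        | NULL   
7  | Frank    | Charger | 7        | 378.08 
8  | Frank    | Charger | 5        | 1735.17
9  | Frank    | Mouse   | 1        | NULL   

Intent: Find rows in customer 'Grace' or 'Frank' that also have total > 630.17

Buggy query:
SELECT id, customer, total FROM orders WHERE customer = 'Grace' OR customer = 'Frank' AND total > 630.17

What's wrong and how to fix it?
Bug: AND binds tighter than OR, so this parses as customer = 'Grace' OR (customer = 'Frank' AND total > 630.17)

Fix: Group the OR with parentheses (or use IN), then AND the threshold

Corrected query:
SELECT id, customer, total FROM orders WHERE (customer = 'Grace' OR customer = 'Frank') AND total > 630.17

Result:
id | customer | total  
---+----------+--------
4  | Frank    | 1836.04
5  | Grace    | 1004.49
8  | Frank    | 1735.17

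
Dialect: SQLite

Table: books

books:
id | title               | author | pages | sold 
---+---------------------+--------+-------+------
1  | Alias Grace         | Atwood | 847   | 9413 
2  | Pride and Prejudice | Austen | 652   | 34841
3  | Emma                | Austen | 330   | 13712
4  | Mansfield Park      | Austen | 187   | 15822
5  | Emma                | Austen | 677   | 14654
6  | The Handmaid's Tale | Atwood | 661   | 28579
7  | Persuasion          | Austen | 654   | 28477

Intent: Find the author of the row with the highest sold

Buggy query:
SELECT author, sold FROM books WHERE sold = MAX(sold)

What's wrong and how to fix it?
Bug: MAX(sold) is an aggregate and cannot be used directly in WHERE

Fix: Wrap MAX in a scalar subquery so WHERE compares against a single value

Corrected query:
SELECT author, sold FROM books WHERE sold = (SELECT MAX(sold) FROM books)

Result:
author | sold 
-------+------
Austen | 34841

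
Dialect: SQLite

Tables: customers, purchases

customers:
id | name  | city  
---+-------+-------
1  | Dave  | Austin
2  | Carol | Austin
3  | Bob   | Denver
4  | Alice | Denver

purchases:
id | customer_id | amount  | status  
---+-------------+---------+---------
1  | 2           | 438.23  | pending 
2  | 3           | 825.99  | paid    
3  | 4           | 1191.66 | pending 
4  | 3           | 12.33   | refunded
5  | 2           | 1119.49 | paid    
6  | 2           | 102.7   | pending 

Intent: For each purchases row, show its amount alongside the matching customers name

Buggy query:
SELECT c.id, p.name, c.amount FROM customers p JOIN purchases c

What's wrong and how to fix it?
Bug: Missing join condition: each purchases row is matched to all customers rows instead of just its own

Fix: Add ON c.customer_id = p.id to the JOIN

Corrected query:
SELECT c.id, p.name, c.amount FROM customers p JOIN purchases c ON c.customer_id = p.id

Result:
id | name  | amount 
---+-------+--------
1  | Carol | 438.23 
2  | Bob   | 825.99 
3  | Alice | 1191.66
4  | Bob   | 12.33  
5  | Carol | 1119.49
6  | Carol | 102.7  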